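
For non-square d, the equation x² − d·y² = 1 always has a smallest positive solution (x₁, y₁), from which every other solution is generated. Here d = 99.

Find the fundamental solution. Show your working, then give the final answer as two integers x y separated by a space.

10 1

√99 → a₀=9, period (1,18); ℓ=2 even so k=1
a_0=9:  p_0=9·1+0=9,  q_0=9·0+1=1
a_1=1:  p_1=1·9+1=10,  q_1=1·1+0=1
fundamental: x₁=10, y₁=1  (since 100 − 99·1 = 1)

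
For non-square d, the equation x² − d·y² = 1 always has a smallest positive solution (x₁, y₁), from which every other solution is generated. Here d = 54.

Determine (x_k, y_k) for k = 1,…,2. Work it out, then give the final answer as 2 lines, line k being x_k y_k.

[7; 2,1,6,1,2,14] for √54; ℓ=6 ⇒ convergent index 5
a_0=7:  p_0=7·1+0=7,  q_0=7·0+1=1
a_1=2:  p_1=2·7+1=15,  q_1=2·1+0=2
…
a_4=1:  p_4=1·147+22=169,  q_4=1·20+3=23
a_5=2:  p_5=2·169+147=485,  q_5=2·23+20=66
fundamental: x₁=485, y₁=66  (since 235225 − 54·4356 = 1)
n=2: (485,66)∘(485,66) = (485·485+54·66·66, 485·66+66·485) = (470449,64020)

485 66
470449 64020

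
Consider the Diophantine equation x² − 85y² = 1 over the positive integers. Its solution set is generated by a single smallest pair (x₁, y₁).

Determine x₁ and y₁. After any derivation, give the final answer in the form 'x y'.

285769 30996

√85 → a₀=9, period (4,1,1,4,18); ℓ=5 odd so k=9
a_0=9:  p_0=9·1+0=9,  q_0=9·0+1=1
a_1=4:  p_1=4·9+1=37,  q_1=4·1+0=4
…
a_4=4:  p_4=4·83+46=378,  q_4=4·9+5=41
a_5=18:  p_5=18·378+83=6887,  q_5=18·41+9=747
…
a_8=1:  p_8=1·34813+27926=62739,  q_8=1·3776+3029=6805
a_9=4:  p_9=4·62739+34813=285769,  q_9=4·6805+3776=30996
→ (285769, 30996).  Check: 285769²=81663921361, 85·30996²=81663921360, difference 1.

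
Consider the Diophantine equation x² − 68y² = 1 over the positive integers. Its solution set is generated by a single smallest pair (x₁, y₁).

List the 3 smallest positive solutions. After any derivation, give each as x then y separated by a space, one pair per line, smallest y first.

√68 = [8; 4,16, …], period ℓ=2 (even) → k=1
step 0: (8, 1)  from 8·(1,0) + (0,1)
step 1: (33, 4)  from 4·(8,1) + (1,0)
→ (33, 4).  Check: 33²=1089, 68·4²=1088, difference 1.
(33+4√68)^2 = 2177 + 264√68
(33+4√68)^3 = 143649 + 17420√68

33 4
2177 264
143649 17420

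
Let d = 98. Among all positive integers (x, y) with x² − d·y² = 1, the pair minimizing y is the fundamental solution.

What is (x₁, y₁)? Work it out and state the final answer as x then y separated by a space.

d=98: √d = [9; 1,8,1,18] (ℓ=4, even), read p_3/q_3
a_0=9:  p_0=9·1+0=9,  q_0=9·0+1=1
…
a_2=8:  p_2=8·10+9=89,  q_2=8·1+1=9
a_3=1:  p_3=1·89+10=99,  q_3=1·9+1=10
→ (99, 10).  Check: 99²=9801, 98·10²=9800, difference 1.

99 10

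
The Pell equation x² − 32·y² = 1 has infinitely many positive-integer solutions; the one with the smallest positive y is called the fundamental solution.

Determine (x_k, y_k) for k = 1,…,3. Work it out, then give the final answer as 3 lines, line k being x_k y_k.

17 3
577 102
19601 3465

√32 → a₀=5, period (1,1,1,10); ℓ=4 even so k=3
step 0: (5, 1)  from 5·(1,0) + (0,1)
step 1: (6, 1)  from 1·(5,1) + (1,0)
step 2: (11, 2)  from 1·(6,1) + (5,1)
step 3: (17, 3)  from 1·(11,2) + (6,1)
(x₁, y₁) = (17, 3);  17² − 32·3² = 1 ✓
(17+3√32)^2 = 577 + 102√32
(17+3√32)^3 = 19601 + 3465√32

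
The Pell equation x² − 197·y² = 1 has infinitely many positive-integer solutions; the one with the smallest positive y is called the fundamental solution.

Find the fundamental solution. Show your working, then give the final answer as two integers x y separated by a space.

√197 → a₀=14, period (28); ℓ=1 odd so k=1
a_0=14:  p_0=14·1+0=14,  q_0=14·0+1=1
a_1=28:  p_1=28·14+1=393,  q_1=28·1+0=28
→ (393, 28).  Check: 393²=154449, 197·28²=154448, difference 1.

393 28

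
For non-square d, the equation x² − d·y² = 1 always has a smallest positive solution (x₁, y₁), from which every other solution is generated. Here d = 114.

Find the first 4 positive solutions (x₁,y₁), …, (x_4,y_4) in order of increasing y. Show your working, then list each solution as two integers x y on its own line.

1025 96
2101249 196800
4307559425 403439904
8830494720001 827051606400

d=114: √d = [10; 1,2,10,2,1,20] (ℓ=6, even), read p_5/q_5
step 0: (10, 1)  from 10·(1,0) + (0,1)
step 1: (11, 1)  from 1·(10,1) + (1,0)
step 2: (32, 3)  from 2·(11,1) + (10,1)
step 3: (331, 31)  from 10·(32,3) + (11,1)
step 4: (694, 65)  from 2·(331,31) + (32,3)
step 5: (1025, 96)  from 1·(694,65) + (331,31)
→ (1025, 96).  Check: 1025²=1050625, 114·96²=1050624, difference 1.
(x_2, y_2) = (1025·1025 + 114·96·96, 1025·96 + 96·1025) = (2101249, 196800)
(x_3, y_3) = (1025·2101249 + 114·96·196800, 1025·196800 + 96·2101249) = (4307559425, 403439904)
(x_4, y_4) = (1025·4307559425 + 114·96·403439904, 1025·403439904 + 96·4307559425) = (8830494720001, 827051606400)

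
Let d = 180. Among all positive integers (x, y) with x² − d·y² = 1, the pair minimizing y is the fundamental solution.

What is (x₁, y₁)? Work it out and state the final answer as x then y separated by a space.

√180 = [13; 2,2,2,26, …], period ℓ=4 (even) → k=3
step 0: (13, 1)  from 13·(1,0) + (0,1)
…
step 2: (67, 5)  from 2·(27,2) + (13,1)
step 3: (161, 12)  from 2·(67,5) + (27,2)
fundamental: x₁=161, y₁=12  (since 25921 − 180·144 = 1)

161 12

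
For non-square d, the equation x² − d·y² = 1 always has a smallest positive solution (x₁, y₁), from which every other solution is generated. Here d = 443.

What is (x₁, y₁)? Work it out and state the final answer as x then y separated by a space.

442 21

√443 → a₀=21, period (21,42); ℓ=2 even so k=1
k=0  a_k=21  p_k/q_k = 21/1
k=1  a_k=21  p_k/q_k = 442/21
→ (442, 21).  Check: 442²=195364, 443·21²=195363, difference 1.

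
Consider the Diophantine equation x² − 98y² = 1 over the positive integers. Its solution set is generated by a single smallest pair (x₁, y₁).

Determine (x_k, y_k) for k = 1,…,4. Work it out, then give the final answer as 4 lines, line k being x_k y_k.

[9; 1,8,1,18] for √98; ℓ=4 ⇒ convergent index 3
i=0: a=9 ⇒ p=9, q=1
…
i=2: a=8 ⇒ p=89, q=9
i=3: a=1 ⇒ p=99, q=10
→ (99, 10).  Check: 99²=9801, 98·10²=9800, difference 1.
(99+10√98)^2 = 19601 + 1980√98
(99+10√98)^3 = 3880899 + 392030√98
(99+10√98)^4 = 768398401 + 77619960√98

99 10
19601 1980
3880899 392030
768398401 77619960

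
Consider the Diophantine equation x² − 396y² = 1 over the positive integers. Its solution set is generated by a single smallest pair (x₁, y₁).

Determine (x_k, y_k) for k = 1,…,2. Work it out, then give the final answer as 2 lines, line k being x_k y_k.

199 10
79201 3980

√396 → a₀=19, period (1,8,1,38); ℓ=4 even so k=3
step 0: (19, 1)  from 19·(1,0) + (0,1)
…
step 2: (179, 9)  from 8·(20,1) + (19,1)
step 3: (199, 10)  from 1·(179,9) + (20,1)
(x₁, y₁) = (199, 10);  199² − 396·10² = 1 ✓
(199+10√396)^2 = 79201 + 3980√396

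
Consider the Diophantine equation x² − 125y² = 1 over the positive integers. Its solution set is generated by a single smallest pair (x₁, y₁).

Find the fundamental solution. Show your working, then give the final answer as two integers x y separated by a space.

930249 83204

[11; 5,1,1,5,22] for √125; ℓ=5 ⇒ convergent index 9
k=0  a_k=11  p_k/q_k = 11/1
k=1  a_k=5  p_k/q_k = 56/5
k=2  a_k=1  p_k/q_k = 67/6
…
k=4  a_k=5  p_k/q_k = 682/61
k=5  a_k=22  p_k/q_k = 15127/1353
k=6  a_k=5  p_k/q_k = 76317/6826
k=7  a_k=1  p_k/q_k = 91444/8179
k=8  a_k=1  p_k/q_k = 167761/15005
k=9  a_k=5  p_k/q_k = 930249/83204
→ (930249, 83204).  Check: 930249²=865363202001, 125·83204²=865363202000, difference 1.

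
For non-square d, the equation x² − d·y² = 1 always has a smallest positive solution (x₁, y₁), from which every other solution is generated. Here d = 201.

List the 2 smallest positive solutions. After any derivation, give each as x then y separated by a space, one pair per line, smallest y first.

515095 36332
530645718049 37428863080

d=201: √d = [14; 5,1,1,1,2,…,1,5,28] (ℓ=14, even), read p_13/q_13
i=0: a=14 ⇒ p=14, q=1
i=1: a=5 ⇒ p=71, q=5
i=2: a=1 ⇒ p=85, q=6
i=3: a=1 ⇒ p=156, q=11
i=4: a=1 ⇒ p=241, q=17
i=5: a=2 ⇒ p=638, q=45
i=6: a=1 ⇒ p=879, q=62
i=7: a=8 ⇒ p=7670, q=541
…
i=9: a=2 ⇒ p=24768, q=1747
…
i=11: a=1 ⇒ p=58085, q=4097
i=12: a=1 ⇒ p=91402, q=6447
i=13: a=5 ⇒ p=515095, q=36332
fundamental: x₁=515095, y₁=36332  (since 265322859025 − 201·1320014224 = 1)
n=2: (515095,36332)∘(515095,36332) = (515095·515095+201·36332·36332, 515095·36332+36332·515095) = (530645718049,37428863080)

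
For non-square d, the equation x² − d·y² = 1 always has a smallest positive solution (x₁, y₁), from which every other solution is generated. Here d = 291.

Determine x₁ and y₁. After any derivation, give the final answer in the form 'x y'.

√291 = [17; 17,34, …], period ℓ=2 (even) → k=1
k=0  a_k=17  p_k/q_k = 17/1
k=1  a_k=17  p_k/q_k = 290/17
(x₁, y₁) = (290, 17);  290² − 291·17² = 1 ✓

290 17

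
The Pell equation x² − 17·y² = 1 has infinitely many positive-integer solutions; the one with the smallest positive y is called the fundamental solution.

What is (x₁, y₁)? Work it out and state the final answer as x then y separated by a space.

33 8

[4; 8] for √17; ℓ=1 ⇒ convergent index 1
step 0: (4, 1)  from 4·(1,0) + (0,1)
step 1: (33, 8)  from 8·(4,1) + (1,0)
→ (33, 8).  Check: 33²=1089, 17·8²=1088, difference 1.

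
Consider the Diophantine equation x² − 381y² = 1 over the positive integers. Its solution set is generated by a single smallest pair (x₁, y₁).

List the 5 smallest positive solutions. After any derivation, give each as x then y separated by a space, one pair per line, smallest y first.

d=381: √d = [19; 1,1,12,1,1,38] (ℓ=6, even), read p_5/q_5
step 0: (19, 1)  from 19·(1,0) + (0,1)
step 1: (20, 1)  from 1·(19,1) + (1,0)
step 2: (39, 2)  from 1·(20,1) + (19,1)
…
step 4: (527, 27)  from 1·(488,25) + (39,2)
step 5: (1015, 52)  from 1·(527,27) + (488,25)
(x₁, y₁) = (1015, 52);  1015² − 381·52² = 1 ✓
(x_2, y_2) = (1015·1015 + 381·52·52, 1015·52 + 52·1015) = (2060449, 105560)
(x_3, y_3) = (1015·2060449 + 381·52·105560, 1015·105560 + 52·2060449) = (4182710455, 214286748)
(x_4, y_4) = (1015·4182710455 + 381·52·214286748, 1015·214286748 + 52·4182710455) = (8490900163201, 435001992880)
(x_5, y_5) = (1015·8490900163201 + 381·52·435001992880, 1015·435001992880 + 52·8490900163201) = (17236523148587575, 883053831259652)

1015 52
2060449 105560
4182710455 214286748
8490900163201 435001992880
17236523148587575 883053831259652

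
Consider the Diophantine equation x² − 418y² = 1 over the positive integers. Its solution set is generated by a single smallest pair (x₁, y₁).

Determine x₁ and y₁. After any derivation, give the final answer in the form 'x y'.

33857 1656

[20; 2,4,20,4,2,40] for √418; ℓ=6 ⇒ convergent index 5
i=0: a=20 ⇒ p=20, q=1
i=1: a=2 ⇒ p=41, q=2
i=2: a=4 ⇒ p=184, q=9
i=3: a=20 ⇒ p=3721, q=182
i=4: a=4 ⇒ p=15068, q=737
i=5: a=2 ⇒ p=33857, q=1656
→ (33857, 1656).  Check: 33857²=1146296449, 418·1656²=1146296448, difference 1.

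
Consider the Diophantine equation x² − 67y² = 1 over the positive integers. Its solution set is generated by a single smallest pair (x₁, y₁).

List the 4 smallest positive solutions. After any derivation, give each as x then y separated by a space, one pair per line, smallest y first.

48842 5967
4771081927 582880428
466058366908226 56938091722785
45526445508292066657 5561940551265649512

[8; 5,2,1,1,7,1,1,2,5,16] for √67; ℓ=10 ⇒ convergent index 9
k=0  a_k=8  p_k/q_k = 8/1
…
k=8  a_k=2  p_k/q_k = 9053/1106
k=9  a_k=5  p_k/q_k = 48842/5967
fundamental: x₁=48842, y₁=5967  (since 2385540964 − 67·35605089 = 1)
n=2: (48842,5967)∘(48842,5967) = (48842·48842+67·5967·5967, 48842·5967+5967·48842) = (4771081927,582880428)
n=3: (4771081927,582880428)∘(48842,5967) = (48842·4771081927+67·5967·582880428, 48842·582880428+5967·4771081927) = (466058366908226,56938091722785)
n=4: (466058366908226,56938091722785)∘(48842,5967) = (48842·466058366908226+67·5967·56938091722785, 48842·56938091722785+5967·466058366908226) = (45526445508292066657,5561940551265649512)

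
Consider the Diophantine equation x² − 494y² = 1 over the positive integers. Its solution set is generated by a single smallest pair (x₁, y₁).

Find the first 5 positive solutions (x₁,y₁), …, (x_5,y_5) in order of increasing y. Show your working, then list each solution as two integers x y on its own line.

73035 3286
10668222449 479986020
1558307253052395 70111557938114
227621940442695115201 10241195267540325960
33248736838906168224357675 1495931392659503855039086

√494 → a₀=22, period (4,2,2,1,2,1,2,2,4,44); ℓ=10 even so k=9
k=0  a_k=22  p_k/q_k = 22/1
k=1  a_k=4  p_k/q_k = 89/4
…
k=4  a_k=1  p_k/q_k = 689/31
k=5  a_k=2  p_k/q_k = 1867/84
k=6  a_k=1  p_k/q_k = 2556/115
k=7  a_k=2  p_k/q_k = 6979/314
k=8  a_k=2  p_k/q_k = 16514/743
k=9  a_k=4  p_k/q_k = 73035/3286
fundamental: x₁=73035, y₁=3286  (since 5334111225 − 494·10797796 = 1)
(73035+3286√494)^2 = 10668222449 + 479986020√494
(73035+3286√494)^3 = 1558307253052395 + 70111557938114√494
(73035+3286√494)^4 = 227621940442695115201 + 10241195267540325960√494
(73035+3286√494)^5 = 33248736838906168224357675 + 1495931392659503855039086√494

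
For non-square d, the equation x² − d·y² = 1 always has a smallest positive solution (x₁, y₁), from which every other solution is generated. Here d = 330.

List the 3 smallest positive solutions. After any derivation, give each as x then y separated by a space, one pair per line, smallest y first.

d=330: √d = [18; 6,36] (ℓ=2, even), read p_1/q_1
k=0  a_k=18  p_k/q_k = 18/1
k=1  a_k=6  p_k/q_k = 109/6
(x₁, y₁) = (109, 6);  109² − 330·6² = 1 ✓
(x_2, y_2) = (109·109 + 330·6·6, 109·6 + 6·109) = (23761, 1308)
(x_3, y_3) = (109·23761 + 330·6·1308, 109·1308 + 6·23761) = (5179789, 285138)

109 6
23761 1308
5179789 285138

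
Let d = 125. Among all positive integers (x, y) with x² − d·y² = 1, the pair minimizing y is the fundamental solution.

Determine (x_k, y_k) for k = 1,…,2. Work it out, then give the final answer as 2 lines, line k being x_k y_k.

930249 83204
1730726404001 154800875592

√125 = [11; 5,1,1,5,22, …], period ℓ=5 (odd) → k=9
step 0: (11, 1)  from 11·(1,0) + (0,1)
step 1: (56, 5)  from 5·(11,1) + (1,0)
…
step 7: (91444, 8179)  from 1·(76317,6826) + (15127,1353)
step 8: (167761, 15005)  from 1·(91444,8179) + (76317,6826)
step 9: (930249, 83204)  from 5·(167761,15005) + (91444,8179)
→ (930249, 83204).  Check: 930249²=865363202001, 125·83204²=865363202000, difference 1.
k=2:  x_2 = 930249·930249+125·83204·83204 = 1730726404001,  y_2 = 930249·83204+83204·930249 = 154800875592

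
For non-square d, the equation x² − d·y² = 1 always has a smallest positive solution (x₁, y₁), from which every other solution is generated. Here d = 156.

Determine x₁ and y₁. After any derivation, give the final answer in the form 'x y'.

√156 → a₀=12, period (2,24); ℓ=2 even so k=1
i=0: a=12 ⇒ p=12, q=1
i=1: a=2 ⇒ p=25, q=2
→ (25, 2).  Check: 25²=625, 156·2²=624, difference 1.

25 2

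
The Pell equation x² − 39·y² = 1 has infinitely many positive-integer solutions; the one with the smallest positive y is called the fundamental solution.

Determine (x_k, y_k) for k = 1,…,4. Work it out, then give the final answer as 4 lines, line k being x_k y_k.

25 4
1249 200
62425 9996
3120001 499600

√39 → a₀=6, period (4,12); ℓ=2 even so k=1
i=0: a=6 ⇒ p=6, q=1
i=1: a=4 ⇒ p=25, q=4
fundamental: x₁=25, y₁=4  (since 625 − 39·16 = 1)
(25+4√39)^2 = 1249 + 200√39
(25+4√39)^3 = 62425 + 9996√39
(25+4√39)^4 = 3120001 + 499600√39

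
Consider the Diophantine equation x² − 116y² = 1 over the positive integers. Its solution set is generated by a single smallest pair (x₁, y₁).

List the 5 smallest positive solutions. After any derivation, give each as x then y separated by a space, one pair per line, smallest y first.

9801 910
192119201 17837820
3765920568201 349656946730
73819574785756801 6853975451963640
1447011301184484245001 134351626459734324550

d=116: √d = [10; 1,3,2,1,4,1,2,3,1,20] (ℓ=10, even), read p_9/q_9
i=0: a=10 ⇒ p=10, q=1
…
i=4: a=1 ⇒ p=140, q=13
…
i=8: a=3 ⇒ p=7550, q=701
i=9: a=1 ⇒ p=9801, q=910
fundamental: x₁=9801, y₁=910  (since 96059601 − 116·828100 = 1)
(9801+910√116)^2 = 192119201 + 17837820√116
(9801+910√116)^3 = 3765920568201 + 349656946730√116
(9801+910√116)^4 = 73819574785756801 + 6853975451963640√116
(9801+910√116)^5 = 1447011301184484245001 + 134351626459734324550√116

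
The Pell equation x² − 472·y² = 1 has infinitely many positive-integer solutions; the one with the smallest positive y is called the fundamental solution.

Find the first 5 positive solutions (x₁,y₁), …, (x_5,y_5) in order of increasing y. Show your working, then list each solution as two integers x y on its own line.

306917 14127
188396089777 8671632918
115643925371868101 5322943120573485
70986173286526887819457 3267403467465432958572
43573726693046301732396700037 2005643340042853631571511563

d=472: √d = [21; 1,2,1,1,1,…,2,1,42] (ℓ=14, even), read p_13/q_13
i=0: a=21 ⇒ p=21, q=1
i=1: a=1 ⇒ p=22, q=1
…
i=3: a=1 ⇒ p=87, q=4
i=4: a=1 ⇒ p=152, q=7
i=5: a=1 ⇒ p=239, q=11
i=6: a=4 ⇒ p=1108, q=51
i=7: a=5 ⇒ p=5779, q=266
i=8: a=4 ⇒ p=24224, q=1115
i=9: a=1 ⇒ p=30003, q=1381
i=10: a=1 ⇒ p=54227, q=2496
i=11: a=1 ⇒ p=84230, q=3877
i=12: a=2 ⇒ p=222687, q=10250
i=13: a=1 ⇒ p=306917, q=14127
fundamental: x₁=306917, y₁=14127  (since 94198044889 − 472·199572129 = 1)
(x_2, y_2) = (306917·306917 + 472·14127·14127, 306917·14127 + 14127·306917) = (188396089777, 8671632918)
(x_3, y_3) = (306917·188396089777 + 472·14127·8671632918, 306917·8671632918 + 14127·188396089777) = (115643925371868101, 5322943120573485)
(x_4, y_4) = (306917·115643925371868101 + 472·14127·5322943120573485, 306917·5322943120573485 + 14127·115643925371868101) = (70986173286526887819457, 3267403467465432958572)
(x_5, y_5) = (306917·70986173286526887819457 + 472·14127·3267403467465432958572, 306917·3267403467465432958572 + 14127·70986173286526887819457) = (43573726693046301732396700037, 2005643340042853631571511563)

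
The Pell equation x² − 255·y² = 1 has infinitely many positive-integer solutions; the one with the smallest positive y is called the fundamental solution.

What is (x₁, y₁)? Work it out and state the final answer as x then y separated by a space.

√255 → a₀=15, period (1,30); ℓ=2 even so k=1
i=0: a=15 ⇒ p=15, q=1
i=1: a=1 ⇒ p=16, q=1
→ (16, 1).  Check: 16²=256, 255·1²=255, difference 1.

16 1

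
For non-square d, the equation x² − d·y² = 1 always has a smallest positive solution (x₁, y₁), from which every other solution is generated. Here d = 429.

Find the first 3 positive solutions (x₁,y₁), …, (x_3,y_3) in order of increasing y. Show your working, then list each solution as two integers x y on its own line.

1524095 73584
4645731138049 224298012960
14161071197688057215 683702960124468816

d=429: √d = [20; 1,2,2,9,1,12,1,9,2,2,1,40] (ℓ=12, even), read p_11/q_11
k=0  a_k=20  p_k/q_k = 20/1
…
k=2  a_k=2  p_k/q_k = 62/3
…
k=6  a_k=12  p_k/q_k = 19511/942
k=7  a_k=1  p_k/q_k = 21023/1015
…
k=10  a_k=2  p_k/q_k = 1085636/52415
k=11  a_k=1  p_k/q_k = 1524095/73584
→ (1524095, 73584).  Check: 1524095²=2322865569025, 429·73584²=2322865569024, difference 1.
(x_2, y_2) = (1524095·1524095 + 429·73584·73584, 1524095·73584 + 73584·1524095) = (4645731138049, 224298012960)
(x_3, y_3) = (1524095·4645731138049 + 429·73584·224298012960, 1524095·224298012960 + 73584·4645731138049) = (14161071197688057215, 683702960124468816)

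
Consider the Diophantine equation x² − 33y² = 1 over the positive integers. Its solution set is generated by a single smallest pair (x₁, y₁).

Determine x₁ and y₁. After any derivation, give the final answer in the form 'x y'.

d=33: √d = [5; 1,2,1,10] (ℓ=4, even), read p_3/q_3
i=0: a=5 ⇒ p=5, q=1
…
i=2: a=2 ⇒ p=17, q=3
i=3: a=1 ⇒ p=23, q=4
→ (23, 4).  Check: 23²=529, 33·4²=528, difference 1.

23 4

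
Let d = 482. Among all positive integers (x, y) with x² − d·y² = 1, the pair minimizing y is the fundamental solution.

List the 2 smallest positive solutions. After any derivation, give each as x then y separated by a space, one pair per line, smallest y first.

483 22
466577 21252

√482 → a₀=21, period (1,20,1,42); ℓ=4 even so k=3
a_0=21:  p_0=21·1+0=21,  q_0=21·0+1=1
a_1=1:  p_1=1·21+1=22,  q_1=1·1+0=1
a_2=20:  p_2=20·22+21=461,  q_2=20·1+1=21
a_3=1:  p_3=1·461+22=483,  q_3=1·21+1=22
fundamental: x₁=483, y₁=22  (since 233289 − 482·484 = 1)
(x_2, y_2) = (483·483 + 482·22·22, 483·22 + 22·483) = (466577, 21252)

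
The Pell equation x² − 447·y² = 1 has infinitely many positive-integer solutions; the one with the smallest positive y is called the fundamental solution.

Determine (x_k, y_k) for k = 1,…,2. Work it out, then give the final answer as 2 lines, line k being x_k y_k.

d=447: √d = [21; 7,42] (ℓ=2, even), read p_1/q_1
k=0  a_k=21  p_k/q_k = 21/1
k=1  a_k=7  p_k/q_k = 148/7
fundamental: x₁=148, y₁=7  (since 21904 − 447·49 = 1)
n=2: (148,7)∘(148,7) = (148·148+447·7·7, 148·7+7·148) = (43807,2072)

148 7
43807 2072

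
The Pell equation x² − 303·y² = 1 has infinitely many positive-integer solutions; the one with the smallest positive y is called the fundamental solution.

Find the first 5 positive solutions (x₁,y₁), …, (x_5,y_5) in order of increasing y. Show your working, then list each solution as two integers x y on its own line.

2524 145
12741151 731960
64317327724 3694933935
324673857609601 18652025771920
1638953568895938124 94155422401718225

d=303: √d = [17; 2,2,5,2,2,34] (ℓ=6, even), read p_5/q_5
step 0: (17, 1)  from 17·(1,0) + (0,1)
…
step 3: (470, 27)  from 5·(87,5) + (35,2)
step 4: (1027, 59)  from 2·(470,27) + (87,5)
step 5: (2524, 145)  from 2·(1027,59) + (470,27)
fundamental: x₁=2524, y₁=145  (since 6370576 − 303·21025 = 1)
(x_2, y_2) = (2524·2524 + 303·145·145, 2524·145 + 145·2524) = (12741151, 731960)
(x_3, y_3) = (2524·12741151 + 303·145·731960, 2524·731960 + 145·12741151) = (64317327724, 3694933935)
(x_4, y_4) = (2524·64317327724 + 303·145·3694933935, 2524·3694933935 + 145·64317327724) = (324673857609601, 18652025771920)
(x_5, y_5) = (2524·324673857609601 + 303·145·18652025771920, 2524·18652025771920 + 145·324673857609601) = (1638953568895938124, 94155422401718225)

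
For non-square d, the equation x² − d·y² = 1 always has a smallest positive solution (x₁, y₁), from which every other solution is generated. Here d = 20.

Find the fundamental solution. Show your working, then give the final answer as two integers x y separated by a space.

d=20: √d = [4; 2,8] (ℓ=2, even), read p_1/q_1
a_0=4:  p_0=4·1+0=4,  q_0=4·0+1=1
a_1=2:  p_1=2·4+1=9,  q_1=2·1+0=2
(x₁, y₁) = (9, 2);  9² − 20·2² = 1 ✓

9 2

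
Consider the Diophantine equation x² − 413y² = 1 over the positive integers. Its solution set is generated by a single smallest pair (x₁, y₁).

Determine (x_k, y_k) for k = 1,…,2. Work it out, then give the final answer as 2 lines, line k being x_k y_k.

√413 = [20; 3,9,1,4,1,9,3,40, …], period ℓ=8 (even) → k=7
step 0: (20, 1)  from 20·(1,0) + (0,1)
step 1: (61, 3)  from 3·(20,1) + (1,0)
step 2: (569, 28)  from 9·(61,3) + (20,1)
step 3: (630, 31)  from 1·(569,28) + (61,3)
step 4: (3089, 152)  from 4·(630,31) + (569,28)
step 5: (3719, 183)  from 1·(3089,152) + (630,31)
step 6: (36560, 1799)  from 9·(3719,183) + (3089,152)
step 7: (113399, 5580)  from 3·(36560,1799) + (3719,183)
→ (113399, 5580).  Check: 113399²=12859333201, 413·5580²=12859333200, difference 1.
(x_2, y_2) = (113399·113399 + 413·5580·5580, 113399·5580 + 5580·113399) = (25718666401, 1265532840)

113399 5580
25718666401 1265532840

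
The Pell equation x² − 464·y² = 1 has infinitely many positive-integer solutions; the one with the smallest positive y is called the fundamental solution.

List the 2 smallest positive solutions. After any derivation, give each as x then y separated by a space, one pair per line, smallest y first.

9801 455
192119201 8918910

[21; 1,1,5,1,1,1,5,1,1,42] for √464; ℓ=10 ⇒ convergent index 9
i=0: a=21 ⇒ p=21, q=1
i=1: a=1 ⇒ p=22, q=1
i=2: a=1 ⇒ p=43, q=2
i=3: a=5 ⇒ p=237, q=11
…
i=5: a=1 ⇒ p=517, q=24
i=6: a=1 ⇒ p=797, q=37
i=7: a=5 ⇒ p=4502, q=209
i=8: a=1 ⇒ p=5299, q=246
i=9: a=1 ⇒ p=9801, q=455
→ (9801, 455).  Check: 9801²=96059601, 464·455²=96059600, difference 1.
(9801+455√464)^2 = 192119201 + 8918910√464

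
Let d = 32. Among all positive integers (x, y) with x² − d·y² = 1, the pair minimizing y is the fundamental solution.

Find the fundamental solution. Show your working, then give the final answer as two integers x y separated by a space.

d=32: √d = [5; 1,1,1,10] (ℓ=4, even), read p_3/q_3
step 0: (5, 1)  from 5·(1,0) + (0,1)
step 1: (6, 1)  from 1·(5,1) + (1,0)
step 2: (11, 2)  from 1·(6,1) + (5,1)
step 3: (17, 3)  from 1·(11,2) + (6,1)
(x₁, y₁) = (17, 3);  17² − 32·3² = 1 ✓

17 3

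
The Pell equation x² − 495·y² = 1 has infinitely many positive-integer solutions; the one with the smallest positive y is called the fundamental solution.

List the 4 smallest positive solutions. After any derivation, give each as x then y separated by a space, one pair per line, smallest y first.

d=495: √d = [22; 4,44] (ℓ=2, even), read p_1/q_1
step 0: (22, 1)  from 22·(1,0) + (0,1)
step 1: (89, 4)  from 4·(22,1) + (1,0)
→ (89, 4).  Check: 89²=7921, 495·4²=7920, difference 1.
(89+4√495)^2 = 15841 + 712√495
(89+4√495)^3 = 2819609 + 126732√495
(89+4√495)^4 = 501874561 + 22557584√495

89 4
15841 712
2819609 126732
501874561 22557584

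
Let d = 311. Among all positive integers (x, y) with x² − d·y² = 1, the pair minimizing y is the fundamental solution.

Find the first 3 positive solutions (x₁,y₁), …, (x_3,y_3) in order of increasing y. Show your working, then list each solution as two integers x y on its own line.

16883880 957397
570130807708799 32329152120720
19252040283316857636360 1091683049815963029803

d=311: √d = [17; 1,1,1,2,1,…,1,1,34] (ℓ=16, even), read p_15/q_15
k=0  a_k=17  p_k/q_k = 17/1
k=1  a_k=1  p_k/q_k = 18/1
k=2  a_k=1  p_k/q_k = 35/2
…
k=4  a_k=2  p_k/q_k = 141/8
…
k=6  a_k=6  p_k/q_k = 1305/74
…
k=9  a_k=3  p_k/q_k = 217583/12338
k=10  a_k=6  p_k/q_k = 1376656/78063
k=11  a_k=1  p_k/q_k = 1594239/90401
…
k=14  a_k=1  p_k/q_k = 10724507/608131
k=15  a_k=1  p_k/q_k = 16883880/957397
→ (16883880, 957397).  Check: 16883880²=285065403854400, 311·957397²=285065403854399, difference 1.
n=2: (16883880,957397)∘(16883880,957397) = (16883880·16883880+311·957397·957397, 16883880·957397+957397·16883880) = (570130807708799,32329152120720)
n=3: (570130807708799,32329152120720)∘(16883880,957397) = (16883880·570130807708799+311·957397·32329152120720, 16883880·32329152120720+957397·570130807708799) = (19252040283316857636360,1091683049815963029803)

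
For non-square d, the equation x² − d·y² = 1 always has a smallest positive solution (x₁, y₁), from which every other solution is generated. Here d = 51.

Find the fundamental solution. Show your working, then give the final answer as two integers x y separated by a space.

√51 = [7; 7,14, …], period ℓ=2 (even) → k=1
i=0: a=7 ⇒ p=7, q=1
i=1: a=7 ⇒ p=50, q=7
(x₁, y₁) = (50, 7);  50² − 51·7² = 1 ✓

50 7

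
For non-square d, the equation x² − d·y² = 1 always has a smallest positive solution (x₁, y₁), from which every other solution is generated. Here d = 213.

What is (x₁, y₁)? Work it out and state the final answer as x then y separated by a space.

194399 13320

[14; 1,1,2,6,1,8,1,6,2,1,1,28] for √213; ℓ=12 ⇒ convergent index 11
k=0  a_k=14  p_k/q_k = 14/1
…
k=2  a_k=1  p_k/q_k = 29/2
…
k=4  a_k=6  p_k/q_k = 467/32
…
k=7  a_k=1  p_k/q_k = 5327/365
k=8  a_k=6  p_k/q_k = 36749/2518
k=9  a_k=2  p_k/q_k = 78825/5401
k=10  a_k=1  p_k/q_k = 115574/7919
k=11  a_k=1  p_k/q_k = 194399/13320
fundamental: x₁=194399, y₁=13320  (since 37790971201 − 213·177422400 = 1)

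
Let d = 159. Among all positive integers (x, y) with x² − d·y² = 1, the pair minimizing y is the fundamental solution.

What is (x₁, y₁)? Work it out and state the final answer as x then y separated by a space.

[12; 1,1,1,1,3,1,1,1,1,24] for √159; ℓ=10 ⇒ convergent index 9
i=0: a=12 ⇒ p=12, q=1
…
i=3: a=1 ⇒ p=38, q=3
i=4: a=1 ⇒ p=63, q=5
…
i=6: a=1 ⇒ p=290, q=23
…
i=8: a=1 ⇒ p=807, q=64
i=9: a=1 ⇒ p=1324, q=105
→ (1324, 105).  Check: 1324²=1752976, 159·105²=1752975, difference 1.

1324 105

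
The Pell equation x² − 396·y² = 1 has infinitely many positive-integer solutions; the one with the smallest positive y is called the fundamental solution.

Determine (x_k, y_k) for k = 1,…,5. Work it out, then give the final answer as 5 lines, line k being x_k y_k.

[19; 1,8,1,38] for √396; ℓ=4 ⇒ convergent index 3
i=0: a=19 ⇒ p=19, q=1
i=1: a=1 ⇒ p=20, q=1
i=2: a=8 ⇒ p=179, q=9
i=3: a=1 ⇒ p=199, q=10
(x₁, y₁) = (199, 10);  199² − 396·10² = 1 ✓
(x_2, y_2) = (199·199 + 396·10·10, 199·10 + 10·199) = (79201, 3980)
(x_3, y_3) = (199·79201 + 396·10·3980, 199·3980 + 10·79201) = (31521799, 1584030)
(x_4, y_4) = (199·31521799 + 396·10·1584030, 199·1584030 + 10·31521799) = (12545596801, 630439960)
(x_5, y_5) = (199·12545596801 + 396·10·630439960, 199·630439960 + 10·12545596801) = (4993116004999, 250913520050)

199 10
79201 3980
31521799 1584030
12545596801 630439960
4993116004999 250913520050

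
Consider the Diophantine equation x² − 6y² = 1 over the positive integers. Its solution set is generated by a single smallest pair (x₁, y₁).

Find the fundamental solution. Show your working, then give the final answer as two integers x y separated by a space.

d=6: √d = [2; 2,4] (ℓ=2, even), read p_1/q_1
step 0: (2, 1)  from 2·(1,0) + (0,1)
step 1: (5, 2)  from 2·(2,1) + (1,0)
→ (5, 2).  Check: 5²=25, 6·2²=24, difference 1.

5 2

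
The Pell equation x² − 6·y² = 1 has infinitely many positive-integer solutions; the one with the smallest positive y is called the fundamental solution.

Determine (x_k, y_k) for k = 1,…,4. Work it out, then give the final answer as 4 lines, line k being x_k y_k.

d=6: √d = [2; 2,4] (ℓ=2, even), read p_1/q_1
a_0=2:  p_0=2·1+0=2,  q_0=2·0+1=1
a_1=2:  p_1=2·2+1=5,  q_1=2·1+0=2
→ (5, 2).  Check: 5²=25, 6·2²=24, difference 1.
n=2: (5,2)∘(5,2) = (5·5+6·2·2, 5·2+2·5) = (49,20)
n=3: (49,20)∘(5,2) = (5·49+6·2·20, 5·20+2·49) = (485,198)
n=4: (485,198)∘(5,2) = (5·485+6·2·198, 5·198+2·485) = (4801,1960)

5 2
49 20
485 198
4801 1960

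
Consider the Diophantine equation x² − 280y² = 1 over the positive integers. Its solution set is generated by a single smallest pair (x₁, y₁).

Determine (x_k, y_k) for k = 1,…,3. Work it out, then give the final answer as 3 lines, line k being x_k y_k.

[16; 1,2,1,2,1,32] for √280; ℓ=6 ⇒ convergent index 5
k=0  a_k=16  p_k/q_k = 16/1
k=1  a_k=1  p_k/q_k = 17/1
k=2  a_k=2  p_k/q_k = 50/3
…
k=4  a_k=2  p_k/q_k = 184/11
k=5  a_k=1  p_k/q_k = 251/15
→ (251, 15).  Check: 251²=63001, 280·15²=63000, difference 1.
(251+15√280)^2 = 126001 + 7530√280
(251+15√280)^3 = 63252251 + 3780045√280

251 15
126001 7530
63252251 3780045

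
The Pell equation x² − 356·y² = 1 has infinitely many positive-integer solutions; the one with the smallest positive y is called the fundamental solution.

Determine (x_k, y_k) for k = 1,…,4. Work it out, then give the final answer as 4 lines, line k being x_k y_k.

500001 26500
500002000001 26500053000
500003000004500001 26500106000079500
500004000010000008000001 26500159000265000106000

√356 = [18; 1,6,1,1,2,…,6,1,36, …], period ℓ=14 (even) → k=13
k=0  a_k=18  p_k/q_k = 18/1
k=1  a_k=1  p_k/q_k = 19/1
k=2  a_k=6  p_k/q_k = 132/7
k=3  a_k=1  p_k/q_k = 151/8
k=4  a_k=1  p_k/q_k = 283/15
k=5  a_k=2  p_k/q_k = 717/38
k=6  a_k=1  p_k/q_k = 1000/53
k=7  a_k=8  p_k/q_k = 8717/462
k=8  a_k=1  p_k/q_k = 9717/515
k=9  a_k=2  p_k/q_k = 28151/1492
k=10  a_k=1  p_k/q_k = 37868/2007
k=11  a_k=1  p_k/q_k = 66019/3499
k=12  a_k=6  p_k/q_k = 433982/23001
k=13  a_k=1  p_k/q_k = 500001/26500
→ (500001, 26500).  Check: 500001²=250001000001, 356·26500²=250001000000, difference 1.
(500001+26500√356)^2 = 500002000001 + 26500053000√356
(500001+26500√356)^3 = 500003000004500001 + 26500106000079500√356
(500001+26500√356)^4 = 500004000010000008000001 + 26500159000265000106000√356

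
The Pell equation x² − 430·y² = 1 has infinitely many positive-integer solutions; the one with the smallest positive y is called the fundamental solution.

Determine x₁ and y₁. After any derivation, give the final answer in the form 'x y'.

√430 → a₀=20, period (1,2,1,3,1,…,2,1,40); ℓ=14 even so k=13
i=0: a=20 ⇒ p=20, q=1
i=1: a=1 ⇒ p=21, q=1
…
i=3: a=1 ⇒ p=83, q=4
i=4: a=3 ⇒ p=311, q=15
i=5: a=1 ⇒ p=394, q=19
…
i=10: a=3 ⇒ p=599138, q=28893
…
i=12: a=2 ⇒ p=2107880, q=101651
i=13: a=1 ⇒ p=2862251, q=138030
(x₁, y₁) = (2862251, 138030);  2862251² − 430·138030² = 1 ✓

2862251 138030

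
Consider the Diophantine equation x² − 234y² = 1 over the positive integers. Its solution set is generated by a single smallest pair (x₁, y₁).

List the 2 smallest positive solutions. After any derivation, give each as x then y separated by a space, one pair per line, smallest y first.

5201 340
54100801 3536680

[15; 3,2,1,2,1,2,3,30] for √234; ℓ=8 ⇒ convergent index 7
k=0  a_k=15  p_k/q_k = 15/1
…
k=2  a_k=2  p_k/q_k = 107/7
k=3  a_k=1  p_k/q_k = 153/10
k=4  a_k=2  p_k/q_k = 413/27
…
k=6  a_k=2  p_k/q_k = 1545/101
k=7  a_k=3  p_k/q_k = 5201/340
→ (5201, 340).  Check: 5201²=27050401, 234·340²=27050400, difference 1.
(x_2, y_2) = (5201·5201 + 234·340·340, 5201·340 + 340·5201) = (54100801, 3536680)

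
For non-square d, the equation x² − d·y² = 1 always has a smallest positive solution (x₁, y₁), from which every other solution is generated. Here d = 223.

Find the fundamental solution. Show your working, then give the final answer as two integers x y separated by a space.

224 15

√223 → a₀=14, period (1,13,1,28); ℓ=4 even so k=3
k=0  a_k=14  p_k/q_k = 14/1
k=1  a_k=1  p_k/q_k = 15/1
k=2  a_k=13  p_k/q_k = 209/14
k=3  a_k=1  p_k/q_k = 224/15
→ (224, 15).  Check: 224²=50176, 223·15²=50175, difference 1.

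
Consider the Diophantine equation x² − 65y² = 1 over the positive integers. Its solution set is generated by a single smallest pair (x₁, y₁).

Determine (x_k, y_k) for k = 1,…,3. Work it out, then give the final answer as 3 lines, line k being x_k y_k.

d=65: √d = [8; 16] (ℓ=1, odd), read p_1/q_1
i=0: a=8 ⇒ p=8, q=1
i=1: a=16 ⇒ p=129, q=16
→ (129, 16).  Check: 129²=16641, 65·16²=16640, difference 1.
n=2: (129,16)∘(129,16) = (129·129+65·16·16, 129·16+16·129) = (33281,4128)
n=3: (33281,4128)∘(129,16) = (129·33281+65·16·4128, 129·4128+16·33281) = (8586369,1065008)

129 16
33281 4128
8586369 1065008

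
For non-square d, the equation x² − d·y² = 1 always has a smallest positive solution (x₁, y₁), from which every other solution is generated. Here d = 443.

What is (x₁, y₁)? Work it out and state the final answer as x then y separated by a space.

442 21

[21; 21,42] for √443; ℓ=2 ⇒ convergent index 1
i=0: a=21 ⇒ p=21, q=1
i=1: a=21 ⇒ p=442, q=21
→ (442, 21).  Check: 442²=195364, 443·21²=195363, difference 1.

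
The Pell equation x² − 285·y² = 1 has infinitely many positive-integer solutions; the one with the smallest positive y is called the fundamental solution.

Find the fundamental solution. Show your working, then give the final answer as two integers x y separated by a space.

√285 = [16; 1,7,2,7,1,32, …], period ℓ=6 (even) → k=5
k=0  a_k=16  p_k/q_k = 16/1
…
k=4  a_k=7  p_k/q_k = 2144/127
k=5  a_k=1  p_k/q_k = 2431/144
→ (2431, 144).  Check: 2431²=5909761, 285·144²=5909760, difference 1.

2431 144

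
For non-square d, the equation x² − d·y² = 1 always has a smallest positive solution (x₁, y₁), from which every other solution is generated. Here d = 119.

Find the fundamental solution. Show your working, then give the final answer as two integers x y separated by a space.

120 11

d=119: √d = [10; 1,9,1,20] (ℓ=4, even), read p_3/q_3
a_0=10:  p_0=10·1+0=10,  q_0=10·0+1=1
a_1=1:  p_1=1·10+1=11,  q_1=1·1+0=1
a_2=9:  p_2=9·11+10=109,  q_2=9·1+1=10
a_3=1:  p_3=1·109+11=120,  q_3=1·10+1=11
→ (120, 11).  Check: 120²=14400, 119·11²=14399, difference 1.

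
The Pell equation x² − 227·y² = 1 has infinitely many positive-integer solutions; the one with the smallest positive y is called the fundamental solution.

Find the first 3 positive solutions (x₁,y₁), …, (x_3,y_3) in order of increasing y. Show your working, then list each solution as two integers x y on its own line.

√227 → a₀=15, period (15,30); ℓ=2 even so k=1
step 0: (15, 1)  from 15·(1,0) + (0,1)
step 1: (226, 15)  from 15·(15,1) + (1,0)
(x₁, y₁) = (226, 15);  226² − 227·15² = 1 ✓
(226+15√227)^2 = 102151 + 6780√227
(226+15√227)^3 = 46172026 + 3064545√227

226 15
102151 6780
46172026 3064545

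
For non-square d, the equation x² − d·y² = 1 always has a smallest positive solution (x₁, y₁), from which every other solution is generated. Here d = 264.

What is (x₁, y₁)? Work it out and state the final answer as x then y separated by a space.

65 4

d=264: √d = [16; 4,32] (ℓ=2, even), read p_1/q_1
step 0: (16, 1)  from 16·(1,0) + (0,1)
step 1: (65, 4)  from 4·(16,1) + (1,0)
fundamental: x₁=65, y₁=4  (since 4225 − 264·16 = 1)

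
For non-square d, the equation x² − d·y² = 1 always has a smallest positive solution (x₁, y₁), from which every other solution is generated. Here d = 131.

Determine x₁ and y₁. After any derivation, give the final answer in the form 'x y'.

d=131: √d = [11; 2,4,11,4,2,22] (ℓ=6, even), read p_5/q_5
i=0: a=11 ⇒ p=11, q=1
i=1: a=2 ⇒ p=23, q=2
…
i=4: a=4 ⇒ p=4727, q=413
i=5: a=2 ⇒ p=10610, q=927
fundamental: x₁=10610, y₁=927  (since 112572100 − 131·859329 = 1)

10610 927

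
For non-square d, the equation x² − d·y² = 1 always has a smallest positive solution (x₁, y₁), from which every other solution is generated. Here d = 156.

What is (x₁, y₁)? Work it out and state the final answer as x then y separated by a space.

25 2

√156 → a₀=12, period (2,24); ℓ=2 even so k=1
i=0: a=12 ⇒ p=12, q=1
i=1: a=2 ⇒ p=25, q=2
→ (25, 2).  Check: 25²=625, 156·2²=624, difference 1.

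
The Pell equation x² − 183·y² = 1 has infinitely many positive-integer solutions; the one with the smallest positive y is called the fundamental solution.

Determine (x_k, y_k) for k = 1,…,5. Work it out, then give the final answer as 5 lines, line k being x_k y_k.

487 36
474337 35064
462003751 34152300
449991179137 33264305136
438290946475687 32399399050164

d=183: √d = [13; 1,1,8,1,1,26] (ℓ=6, even), read p_5/q_5
a_0=13:  p_0=13·1+0=13,  q_0=13·0+1=1
…
a_4=1:  p_4=1·230+27=257,  q_4=1·17+2=19
a_5=1:  p_5=1·257+230=487,  q_5=1·19+17=36
fundamental: x₁=487, y₁=36  (since 237169 − 183·1296 = 1)
n=2: (487,36)∘(487,36) = (487·487+183·36·36, 487·36+36·487) = (474337,35064)
n=3: (474337,35064)∘(487,36) = (487·474337+183·36·35064, 487·35064+36·474337) = (462003751,34152300)
n=4: (462003751,34152300)∘(487,36) = (487·462003751+183·36·34152300, 487·34152300+36·462003751) = (449991179137,33264305136)
n=5: (449991179137,33264305136)∘(487,36) = (487·449991179137+183·36·33264305136, 487·33264305136+36·449991179137) = (438290946475687,32399399050164)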